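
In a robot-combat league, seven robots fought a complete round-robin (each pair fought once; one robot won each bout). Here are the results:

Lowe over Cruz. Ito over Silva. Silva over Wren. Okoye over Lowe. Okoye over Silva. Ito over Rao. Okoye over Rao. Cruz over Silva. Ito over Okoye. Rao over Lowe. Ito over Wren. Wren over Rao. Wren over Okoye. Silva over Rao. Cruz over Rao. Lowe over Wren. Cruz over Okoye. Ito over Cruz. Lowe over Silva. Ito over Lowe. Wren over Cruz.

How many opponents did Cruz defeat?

3

Cruz's results: beat Rao, Okoye, Silva; lost to Wren, Lowe, Ito.
That is 3 wins.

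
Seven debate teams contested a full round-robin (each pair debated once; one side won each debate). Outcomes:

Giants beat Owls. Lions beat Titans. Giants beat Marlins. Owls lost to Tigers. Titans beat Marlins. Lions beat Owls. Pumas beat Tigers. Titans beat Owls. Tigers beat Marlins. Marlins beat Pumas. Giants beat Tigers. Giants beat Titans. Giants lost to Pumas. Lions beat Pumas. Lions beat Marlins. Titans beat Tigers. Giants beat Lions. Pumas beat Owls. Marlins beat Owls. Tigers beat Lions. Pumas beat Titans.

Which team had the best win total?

Win totals: Pumas 4, Lions 4, Giants 5, Owls 0, Titans 3, Marlins 2, Tigers 3.
Giants leads with 5 wins (next highest: 4).

Giants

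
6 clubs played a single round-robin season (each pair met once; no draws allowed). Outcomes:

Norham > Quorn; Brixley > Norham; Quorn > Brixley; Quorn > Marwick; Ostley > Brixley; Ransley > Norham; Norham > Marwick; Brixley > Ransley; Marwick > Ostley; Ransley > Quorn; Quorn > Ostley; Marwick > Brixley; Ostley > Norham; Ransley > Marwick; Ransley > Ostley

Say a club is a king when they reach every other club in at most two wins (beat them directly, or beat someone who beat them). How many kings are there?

4

Brixley reaches everyone (king).
Quorn reaches everyone (king).
Norham cannot reach Ransley in two steps.
Ostley reaches everyone (king).
Ransley reaches everyone (king).
Marwick cannot reach Quorn in two steps.
Kings: Brixley, Quorn, Ostley, Ransley — 4.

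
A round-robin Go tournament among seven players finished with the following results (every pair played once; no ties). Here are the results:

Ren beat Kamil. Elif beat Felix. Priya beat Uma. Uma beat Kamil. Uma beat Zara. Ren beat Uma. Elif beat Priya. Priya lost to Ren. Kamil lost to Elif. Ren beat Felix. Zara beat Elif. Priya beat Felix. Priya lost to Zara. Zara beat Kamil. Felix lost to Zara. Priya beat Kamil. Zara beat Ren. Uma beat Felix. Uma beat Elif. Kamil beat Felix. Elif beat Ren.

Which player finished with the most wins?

Win totals: Ren 4, Elif 4, Uma 4, Zara 5, Felix 0, Priya 3, Kamil 1.
Zara leads with 5 wins (next highest: 4).

Zara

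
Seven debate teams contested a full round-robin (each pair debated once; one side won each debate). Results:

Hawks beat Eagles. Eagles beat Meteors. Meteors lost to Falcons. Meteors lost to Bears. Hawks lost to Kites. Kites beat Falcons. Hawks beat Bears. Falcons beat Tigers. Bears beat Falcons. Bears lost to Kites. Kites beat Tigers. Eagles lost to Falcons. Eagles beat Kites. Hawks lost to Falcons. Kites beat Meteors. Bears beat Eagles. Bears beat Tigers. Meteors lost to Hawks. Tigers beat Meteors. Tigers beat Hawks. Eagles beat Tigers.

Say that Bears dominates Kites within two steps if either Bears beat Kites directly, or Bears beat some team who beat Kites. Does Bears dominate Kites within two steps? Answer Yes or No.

Bears did not beat Kites directly.
Bears beat Eagles, Falcons, Meteors, Tigers. Of those, Eagles beat Kites.

Yes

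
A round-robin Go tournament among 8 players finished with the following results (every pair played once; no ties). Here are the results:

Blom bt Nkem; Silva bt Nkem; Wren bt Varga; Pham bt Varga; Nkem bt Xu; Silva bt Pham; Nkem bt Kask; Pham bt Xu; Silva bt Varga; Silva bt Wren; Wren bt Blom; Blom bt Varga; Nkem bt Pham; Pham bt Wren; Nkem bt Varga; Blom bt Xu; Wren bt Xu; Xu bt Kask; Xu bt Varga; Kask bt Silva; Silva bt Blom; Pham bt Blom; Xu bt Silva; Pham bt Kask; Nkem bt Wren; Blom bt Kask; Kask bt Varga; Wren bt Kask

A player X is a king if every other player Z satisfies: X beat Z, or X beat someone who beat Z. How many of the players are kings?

5

Varga cannot reach Pham, Nkem, Silva, Blom, Kask, Xu, Wren in two steps.
Pham reaches everyone (king).
Nkem reaches everyone (king).
Silva reaches everyone (king).
Blom reaches everyone (king).
Kask cannot reach Xu in two steps.
Xu reaches everyone (king).
Wren cannot reach Pham in two steps.
Kings: Pham, Nkem, Silva, Blom, Xu — 5.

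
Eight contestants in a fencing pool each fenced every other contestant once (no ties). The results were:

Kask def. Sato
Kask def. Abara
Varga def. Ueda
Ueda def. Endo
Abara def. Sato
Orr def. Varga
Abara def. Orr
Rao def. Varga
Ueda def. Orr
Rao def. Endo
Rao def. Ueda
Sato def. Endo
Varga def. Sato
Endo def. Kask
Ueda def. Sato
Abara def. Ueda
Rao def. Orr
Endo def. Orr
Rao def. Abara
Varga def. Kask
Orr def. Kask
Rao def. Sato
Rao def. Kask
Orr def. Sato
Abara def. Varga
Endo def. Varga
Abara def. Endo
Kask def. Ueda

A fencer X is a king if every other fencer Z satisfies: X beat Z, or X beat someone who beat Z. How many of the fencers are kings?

1

Varga cannot reach Rao in two steps.
Endo cannot reach Rao in two steps.
Abara cannot reach Rao in two steps.
Ueda cannot reach Abara, Rao in two steps.
Rao reaches everyone (king).
Sato cannot reach Abara, Ueda, Rao in two steps.
Orr cannot reach Rao in two steps.
Kask cannot reach Rao in two steps.
Kings: Rao — 1.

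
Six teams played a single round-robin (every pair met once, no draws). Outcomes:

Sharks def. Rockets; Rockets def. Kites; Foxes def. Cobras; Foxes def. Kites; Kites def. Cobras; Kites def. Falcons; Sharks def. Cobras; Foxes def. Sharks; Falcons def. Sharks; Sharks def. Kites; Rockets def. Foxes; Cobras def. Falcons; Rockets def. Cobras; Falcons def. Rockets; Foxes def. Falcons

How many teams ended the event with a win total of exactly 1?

1

Win totals: Cobras 1, Rockets 3, Kites 2, Foxes 4, Falcons 2, Sharks 3.
Exactly 1: Cobras — 1 team.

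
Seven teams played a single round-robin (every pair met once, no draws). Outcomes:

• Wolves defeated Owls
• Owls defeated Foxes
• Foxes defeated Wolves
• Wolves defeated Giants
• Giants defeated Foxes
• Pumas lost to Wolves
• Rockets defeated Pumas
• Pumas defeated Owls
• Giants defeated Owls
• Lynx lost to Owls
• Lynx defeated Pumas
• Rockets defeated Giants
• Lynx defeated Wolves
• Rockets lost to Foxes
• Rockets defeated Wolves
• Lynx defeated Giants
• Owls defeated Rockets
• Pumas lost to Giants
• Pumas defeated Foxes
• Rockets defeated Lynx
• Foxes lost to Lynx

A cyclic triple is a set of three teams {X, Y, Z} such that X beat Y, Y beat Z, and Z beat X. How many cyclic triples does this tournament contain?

12

Win totals: Lynx 4, Owls 3, Wolves 3, Rockets 4, Pumas 2, Giants 3, Foxes 2.
A team with w wins dominates both others in C(w,2) triples; summing gives 6 + 3 + 3 + 6 + 1 + 3 + 1 = 23 transitive triples.
Total triples C(7,3) = 35, so cyclic triples = 35 − 23 = 12.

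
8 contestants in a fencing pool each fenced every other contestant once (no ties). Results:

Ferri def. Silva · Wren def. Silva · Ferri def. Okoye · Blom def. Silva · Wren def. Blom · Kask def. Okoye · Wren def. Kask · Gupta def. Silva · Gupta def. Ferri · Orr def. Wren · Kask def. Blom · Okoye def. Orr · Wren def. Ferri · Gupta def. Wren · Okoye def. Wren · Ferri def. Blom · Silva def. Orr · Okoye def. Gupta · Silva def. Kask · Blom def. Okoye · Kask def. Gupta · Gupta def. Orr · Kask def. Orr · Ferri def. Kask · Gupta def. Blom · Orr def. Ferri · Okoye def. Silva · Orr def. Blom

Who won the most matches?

Gupta

Win totals: Silva 2, Orr 3, Kask 4, Wren 4, Ferri 4, Blom 2, Okoye 4, Gupta 5.
Gupta leads with 5 wins (next highest: 4).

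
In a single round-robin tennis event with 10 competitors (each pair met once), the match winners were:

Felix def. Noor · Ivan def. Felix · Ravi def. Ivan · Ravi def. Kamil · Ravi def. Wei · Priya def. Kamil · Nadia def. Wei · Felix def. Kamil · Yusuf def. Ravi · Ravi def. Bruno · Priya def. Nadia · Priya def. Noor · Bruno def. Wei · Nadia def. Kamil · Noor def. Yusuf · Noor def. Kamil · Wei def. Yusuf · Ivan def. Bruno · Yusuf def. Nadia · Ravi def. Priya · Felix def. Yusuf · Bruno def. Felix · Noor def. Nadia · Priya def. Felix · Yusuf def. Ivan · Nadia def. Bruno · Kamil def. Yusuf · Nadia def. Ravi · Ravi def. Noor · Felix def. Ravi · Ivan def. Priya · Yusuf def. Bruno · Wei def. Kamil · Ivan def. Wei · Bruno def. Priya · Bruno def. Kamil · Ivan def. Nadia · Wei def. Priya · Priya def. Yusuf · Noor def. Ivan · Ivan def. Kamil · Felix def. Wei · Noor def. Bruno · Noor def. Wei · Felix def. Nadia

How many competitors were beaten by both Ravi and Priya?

Ravi beat: Priya, Wei, Bruno, Kamil, Ivan, Noor.
Priya beat: Felix, Kamil, Nadia, Noor, Yusuf.
Both beat: Kamil, Noor — 2.

2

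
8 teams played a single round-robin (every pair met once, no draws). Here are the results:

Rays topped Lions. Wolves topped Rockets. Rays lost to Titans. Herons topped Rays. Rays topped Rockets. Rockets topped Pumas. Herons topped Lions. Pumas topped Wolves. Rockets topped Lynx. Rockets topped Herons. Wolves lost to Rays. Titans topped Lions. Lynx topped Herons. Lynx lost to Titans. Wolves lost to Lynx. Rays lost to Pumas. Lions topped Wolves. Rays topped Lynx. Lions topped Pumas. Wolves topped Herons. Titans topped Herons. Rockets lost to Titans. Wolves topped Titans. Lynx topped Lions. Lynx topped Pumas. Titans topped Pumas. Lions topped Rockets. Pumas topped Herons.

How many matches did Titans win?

Titans' results: beat Rockets, Lions, Rays, Pumas, Herons, Lynx; lost to Wolves.
That is 6 wins.

6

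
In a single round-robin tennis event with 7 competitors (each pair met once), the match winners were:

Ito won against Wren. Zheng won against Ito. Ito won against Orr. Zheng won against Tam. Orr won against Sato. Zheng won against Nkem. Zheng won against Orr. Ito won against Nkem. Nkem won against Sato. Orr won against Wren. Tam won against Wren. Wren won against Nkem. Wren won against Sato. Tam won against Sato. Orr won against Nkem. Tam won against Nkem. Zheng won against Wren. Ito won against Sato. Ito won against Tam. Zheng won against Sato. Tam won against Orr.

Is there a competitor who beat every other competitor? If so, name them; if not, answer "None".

Zheng

Zheng has 6 wins out of 6 opponents — a perfect record.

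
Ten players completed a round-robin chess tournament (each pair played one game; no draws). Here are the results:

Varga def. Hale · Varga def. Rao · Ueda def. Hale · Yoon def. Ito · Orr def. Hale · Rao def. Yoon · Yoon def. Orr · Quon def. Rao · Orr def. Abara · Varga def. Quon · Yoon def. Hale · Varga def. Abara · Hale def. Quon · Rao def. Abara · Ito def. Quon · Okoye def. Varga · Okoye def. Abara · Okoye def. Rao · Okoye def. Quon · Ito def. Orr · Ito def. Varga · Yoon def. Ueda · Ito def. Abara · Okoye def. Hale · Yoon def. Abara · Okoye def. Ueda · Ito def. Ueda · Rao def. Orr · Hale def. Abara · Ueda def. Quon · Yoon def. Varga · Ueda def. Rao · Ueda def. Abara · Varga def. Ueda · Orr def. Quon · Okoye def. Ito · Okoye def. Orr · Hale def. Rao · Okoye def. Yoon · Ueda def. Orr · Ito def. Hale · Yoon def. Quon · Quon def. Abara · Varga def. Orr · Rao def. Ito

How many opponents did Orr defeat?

Orr's results: beat Hale, Abara, Quon; lost to Yoon, Varga, Ito, Rao, Okoye, Ueda.
That is 3 wins.

3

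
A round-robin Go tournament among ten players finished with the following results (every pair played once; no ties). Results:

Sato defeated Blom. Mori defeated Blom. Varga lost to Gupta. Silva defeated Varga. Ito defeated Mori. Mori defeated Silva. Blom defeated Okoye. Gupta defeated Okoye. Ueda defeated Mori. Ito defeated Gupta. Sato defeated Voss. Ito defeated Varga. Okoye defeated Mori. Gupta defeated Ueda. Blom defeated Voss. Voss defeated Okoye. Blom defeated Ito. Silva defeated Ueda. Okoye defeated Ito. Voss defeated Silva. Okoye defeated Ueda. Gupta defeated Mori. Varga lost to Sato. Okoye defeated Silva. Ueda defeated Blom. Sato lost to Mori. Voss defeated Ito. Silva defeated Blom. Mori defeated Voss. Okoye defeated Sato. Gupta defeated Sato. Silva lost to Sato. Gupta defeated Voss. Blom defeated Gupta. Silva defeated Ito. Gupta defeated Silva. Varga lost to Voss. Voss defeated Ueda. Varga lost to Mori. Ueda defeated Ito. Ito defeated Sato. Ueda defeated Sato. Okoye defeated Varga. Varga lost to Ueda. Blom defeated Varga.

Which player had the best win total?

Gupta

Win totals: Gupta 7, Ito 4, Varga 0, Sato 4, Okoye 6, Ueda 5, Silva 4, Voss 5, Mori 5, Blom 5.
Gupta leads with 7 wins (next highest: 6).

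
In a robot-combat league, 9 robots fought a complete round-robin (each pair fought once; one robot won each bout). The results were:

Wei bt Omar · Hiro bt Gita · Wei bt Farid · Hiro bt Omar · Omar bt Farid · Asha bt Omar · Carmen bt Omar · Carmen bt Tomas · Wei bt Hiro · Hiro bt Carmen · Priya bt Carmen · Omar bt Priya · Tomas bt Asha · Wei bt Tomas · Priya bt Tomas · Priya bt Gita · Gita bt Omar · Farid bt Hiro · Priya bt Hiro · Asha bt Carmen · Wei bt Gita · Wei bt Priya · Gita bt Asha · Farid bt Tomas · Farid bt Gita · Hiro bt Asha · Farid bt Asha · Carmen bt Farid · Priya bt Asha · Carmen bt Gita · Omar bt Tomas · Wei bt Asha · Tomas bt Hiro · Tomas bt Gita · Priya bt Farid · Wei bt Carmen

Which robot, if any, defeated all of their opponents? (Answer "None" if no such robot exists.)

Wei

Wei has 8 wins out of 8 opponents — a perfect record.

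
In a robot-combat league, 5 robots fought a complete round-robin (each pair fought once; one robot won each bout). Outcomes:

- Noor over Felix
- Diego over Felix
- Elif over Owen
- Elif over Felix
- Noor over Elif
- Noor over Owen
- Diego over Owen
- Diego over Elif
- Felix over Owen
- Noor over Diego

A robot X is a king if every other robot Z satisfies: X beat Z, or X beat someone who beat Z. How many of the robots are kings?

1

Noor reaches everyone (king).
Elif cannot reach Noor, Diego in two steps.
Diego cannot reach Noor in two steps.
Owen cannot reach Noor, Elif, Diego, Felix in two steps.
Felix cannot reach Noor, Elif, Diego in two steps.
Kings: Noor — 1.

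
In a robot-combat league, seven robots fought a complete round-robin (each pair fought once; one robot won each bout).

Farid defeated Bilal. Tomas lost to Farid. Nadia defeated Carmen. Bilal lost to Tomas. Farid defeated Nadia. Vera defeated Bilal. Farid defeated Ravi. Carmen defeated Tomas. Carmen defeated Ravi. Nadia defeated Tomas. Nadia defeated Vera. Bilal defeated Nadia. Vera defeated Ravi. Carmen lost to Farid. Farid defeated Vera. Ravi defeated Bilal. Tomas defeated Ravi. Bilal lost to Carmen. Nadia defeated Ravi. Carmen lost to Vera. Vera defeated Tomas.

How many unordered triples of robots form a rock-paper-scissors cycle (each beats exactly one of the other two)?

Win totals: Bilal 1, Vera 4, Tomas 2, Carmen 3, Farid 6, Ravi 1, Nadia 4.
A robot with w wins dominates both others in C(w,2) triples; summing gives 0 + 6 + 1 + 3 + 15 + 0 + 6 = 31 transitive triples.
Total triples C(7,3) = 35, so cyclic triples = 35 − 31 = 4.

4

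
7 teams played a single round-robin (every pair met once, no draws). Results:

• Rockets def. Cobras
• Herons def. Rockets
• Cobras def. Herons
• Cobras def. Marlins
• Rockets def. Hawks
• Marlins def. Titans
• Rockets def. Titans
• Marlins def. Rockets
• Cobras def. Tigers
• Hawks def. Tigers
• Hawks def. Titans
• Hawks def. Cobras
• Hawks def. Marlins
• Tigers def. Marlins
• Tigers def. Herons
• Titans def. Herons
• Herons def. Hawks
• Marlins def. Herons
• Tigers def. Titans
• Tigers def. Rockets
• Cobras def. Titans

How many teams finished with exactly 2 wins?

1

Win totals: Hawks 4, Titans 1, Rockets 3, Herons 2, Cobras 4, Marlins 3, Tigers 4.
Exactly 2: Herons — 1 team.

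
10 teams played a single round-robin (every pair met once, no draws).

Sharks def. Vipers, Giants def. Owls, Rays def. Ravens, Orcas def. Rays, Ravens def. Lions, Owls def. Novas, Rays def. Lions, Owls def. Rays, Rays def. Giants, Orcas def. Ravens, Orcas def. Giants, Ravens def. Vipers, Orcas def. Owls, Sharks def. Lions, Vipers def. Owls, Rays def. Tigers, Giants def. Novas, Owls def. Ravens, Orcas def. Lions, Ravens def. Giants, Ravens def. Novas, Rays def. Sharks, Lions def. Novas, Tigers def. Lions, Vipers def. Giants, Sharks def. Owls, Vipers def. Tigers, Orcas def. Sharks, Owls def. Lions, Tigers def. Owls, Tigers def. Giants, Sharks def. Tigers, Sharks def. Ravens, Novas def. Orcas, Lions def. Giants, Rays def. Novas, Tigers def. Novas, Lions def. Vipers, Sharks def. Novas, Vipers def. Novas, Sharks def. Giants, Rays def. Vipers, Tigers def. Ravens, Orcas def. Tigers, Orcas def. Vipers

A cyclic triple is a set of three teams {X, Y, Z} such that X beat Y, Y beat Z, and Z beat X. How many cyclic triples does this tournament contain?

Win totals: Novas 1, Owls 4, Tigers 5, Giants 2, Rays 7, Sharks 7, Ravens 4, Lions 3, Orcas 8, Vipers 4.
A team with w wins dominates both others in C(w,2) triples; summing gives 0 + 6 + 10 + 1 + 21 + 21 + 6 + 3 + 28 + 6 = 102 transitive triples.
Total triples C(10,3) = 120, so cyclic triples = 120 − 102 = 18.

18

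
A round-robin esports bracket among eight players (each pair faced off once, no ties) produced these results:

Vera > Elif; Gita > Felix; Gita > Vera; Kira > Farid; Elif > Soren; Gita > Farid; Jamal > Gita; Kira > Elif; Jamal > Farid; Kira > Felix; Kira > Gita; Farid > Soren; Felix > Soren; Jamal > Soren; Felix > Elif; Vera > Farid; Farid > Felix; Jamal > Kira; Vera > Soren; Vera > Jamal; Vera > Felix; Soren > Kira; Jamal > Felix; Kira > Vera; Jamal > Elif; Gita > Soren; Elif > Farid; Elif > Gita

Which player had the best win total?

Win totals: Soren 1, Felix 2, Farid 2, Jamal 6, Vera 5, Elif 3, Kira 5, Gita 4.
Jamal leads with 6 wins (next highest: 5).

Jamal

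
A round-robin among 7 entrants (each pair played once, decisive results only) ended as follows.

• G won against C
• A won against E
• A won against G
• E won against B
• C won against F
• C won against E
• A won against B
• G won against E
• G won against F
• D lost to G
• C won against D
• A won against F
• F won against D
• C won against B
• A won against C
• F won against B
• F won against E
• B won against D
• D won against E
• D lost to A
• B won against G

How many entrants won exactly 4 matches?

Win totals: A 6, B 2, C 4, D 1, E 1, F 3, G 4.
Exactly 4: C, G — 2 entrants.

2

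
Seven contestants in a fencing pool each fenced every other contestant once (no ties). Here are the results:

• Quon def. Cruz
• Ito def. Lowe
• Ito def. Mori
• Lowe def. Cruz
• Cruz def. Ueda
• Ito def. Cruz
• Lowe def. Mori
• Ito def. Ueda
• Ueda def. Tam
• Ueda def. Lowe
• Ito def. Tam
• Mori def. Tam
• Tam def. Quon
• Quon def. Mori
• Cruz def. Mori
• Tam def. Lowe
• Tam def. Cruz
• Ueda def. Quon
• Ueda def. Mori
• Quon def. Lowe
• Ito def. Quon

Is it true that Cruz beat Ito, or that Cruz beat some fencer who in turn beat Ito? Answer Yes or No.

Cruz did not beat Ito directly.
Cruz beat Ueda, Mori, but each of them lost to Ito. No two-step path.

No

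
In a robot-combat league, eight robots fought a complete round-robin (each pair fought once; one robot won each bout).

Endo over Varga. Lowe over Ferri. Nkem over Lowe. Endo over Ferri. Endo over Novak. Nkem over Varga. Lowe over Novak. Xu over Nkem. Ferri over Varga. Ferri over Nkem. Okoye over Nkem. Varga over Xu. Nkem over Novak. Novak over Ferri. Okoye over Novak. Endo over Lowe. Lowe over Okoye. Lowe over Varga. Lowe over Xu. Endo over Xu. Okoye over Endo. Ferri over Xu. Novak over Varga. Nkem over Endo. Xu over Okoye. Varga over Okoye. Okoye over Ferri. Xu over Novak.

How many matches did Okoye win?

4

Okoye's results: beat Endo, Novak, Ferri, Nkem; lost to Xu, Lowe, Varga.
That is 4 wins.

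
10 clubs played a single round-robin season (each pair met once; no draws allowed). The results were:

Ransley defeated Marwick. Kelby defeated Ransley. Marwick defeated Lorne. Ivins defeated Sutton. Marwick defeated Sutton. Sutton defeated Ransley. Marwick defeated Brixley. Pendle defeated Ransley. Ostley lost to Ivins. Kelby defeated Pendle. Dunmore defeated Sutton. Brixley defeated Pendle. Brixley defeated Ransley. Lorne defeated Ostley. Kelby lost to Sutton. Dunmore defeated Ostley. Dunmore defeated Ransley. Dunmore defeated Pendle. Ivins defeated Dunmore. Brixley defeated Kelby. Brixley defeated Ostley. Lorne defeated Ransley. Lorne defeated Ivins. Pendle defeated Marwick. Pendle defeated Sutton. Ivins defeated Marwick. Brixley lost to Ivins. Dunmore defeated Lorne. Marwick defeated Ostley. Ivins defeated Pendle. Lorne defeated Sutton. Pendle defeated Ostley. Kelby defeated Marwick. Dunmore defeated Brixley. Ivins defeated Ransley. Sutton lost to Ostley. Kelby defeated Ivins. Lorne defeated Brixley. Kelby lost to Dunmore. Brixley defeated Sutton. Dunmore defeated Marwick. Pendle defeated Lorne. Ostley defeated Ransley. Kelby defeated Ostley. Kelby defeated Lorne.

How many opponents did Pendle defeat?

5

Pendle's results: beat Marwick, Sutton, Ostley, Ransley, Lorne; lost to Ivins, Dunmore, Brixley, Kelby.
That is 5 wins.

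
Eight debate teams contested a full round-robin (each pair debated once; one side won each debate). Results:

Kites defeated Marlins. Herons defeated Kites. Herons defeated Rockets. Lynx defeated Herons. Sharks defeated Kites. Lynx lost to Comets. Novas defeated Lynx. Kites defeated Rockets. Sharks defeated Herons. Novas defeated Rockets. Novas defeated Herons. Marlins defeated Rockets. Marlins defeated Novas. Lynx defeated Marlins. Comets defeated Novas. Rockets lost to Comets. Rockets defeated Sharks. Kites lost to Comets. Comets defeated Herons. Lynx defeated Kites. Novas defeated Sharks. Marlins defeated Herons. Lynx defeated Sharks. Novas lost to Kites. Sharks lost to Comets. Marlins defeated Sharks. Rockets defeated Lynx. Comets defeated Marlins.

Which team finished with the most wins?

Comets

Win totals: Herons 2, Novas 4, Lynx 4, Kites 3, Rockets 2, Comets 7, Marlins 4, Sharks 2.
Comets leads with 7 wins (next highest: 4).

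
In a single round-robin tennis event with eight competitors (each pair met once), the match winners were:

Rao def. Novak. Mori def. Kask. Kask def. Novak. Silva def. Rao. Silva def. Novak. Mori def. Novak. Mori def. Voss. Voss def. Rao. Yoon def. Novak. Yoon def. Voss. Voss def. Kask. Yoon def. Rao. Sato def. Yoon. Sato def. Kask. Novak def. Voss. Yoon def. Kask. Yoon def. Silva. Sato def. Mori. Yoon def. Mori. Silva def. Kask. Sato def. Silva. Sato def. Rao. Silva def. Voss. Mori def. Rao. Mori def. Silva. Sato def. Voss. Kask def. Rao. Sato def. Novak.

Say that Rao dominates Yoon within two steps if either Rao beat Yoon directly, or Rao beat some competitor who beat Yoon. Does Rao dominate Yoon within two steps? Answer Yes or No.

Rao did not beat Yoon directly.
Rao beat Novak, but each of them lost to Yoon. No two-step path.

No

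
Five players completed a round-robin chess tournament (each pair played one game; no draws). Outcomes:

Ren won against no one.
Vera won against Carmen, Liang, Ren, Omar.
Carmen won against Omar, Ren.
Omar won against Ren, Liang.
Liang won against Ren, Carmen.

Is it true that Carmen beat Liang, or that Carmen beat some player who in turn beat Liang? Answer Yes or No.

Yes

Carmen did not beat Liang directly.
Carmen beat Ren, Omar. Of those, Omar beat Liang.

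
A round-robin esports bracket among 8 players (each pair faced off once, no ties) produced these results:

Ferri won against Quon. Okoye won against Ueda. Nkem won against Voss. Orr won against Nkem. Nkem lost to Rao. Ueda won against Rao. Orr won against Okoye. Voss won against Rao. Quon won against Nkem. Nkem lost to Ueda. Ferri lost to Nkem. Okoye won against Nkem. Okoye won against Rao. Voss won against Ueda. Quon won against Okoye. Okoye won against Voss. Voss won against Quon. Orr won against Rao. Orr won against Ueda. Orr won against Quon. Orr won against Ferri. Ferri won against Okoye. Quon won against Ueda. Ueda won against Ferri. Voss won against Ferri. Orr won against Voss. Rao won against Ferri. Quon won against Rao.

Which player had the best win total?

Orr

Win totals: Orr 7, Ueda 3, Quon 4, Voss 4, Nkem 2, Okoye 4, Ferri 2, Rao 2.
Orr leads with 7 wins (next highest: 4).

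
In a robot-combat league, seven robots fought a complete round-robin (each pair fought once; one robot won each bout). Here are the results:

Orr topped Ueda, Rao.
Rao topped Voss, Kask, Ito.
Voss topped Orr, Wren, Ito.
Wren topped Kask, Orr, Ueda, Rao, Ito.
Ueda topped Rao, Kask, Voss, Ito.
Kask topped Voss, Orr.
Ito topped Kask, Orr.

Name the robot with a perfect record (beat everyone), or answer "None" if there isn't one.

Highest win total is Wren with 5 (out of 6 possible).
Wren lost to Voss, so no robot went undefeated.

None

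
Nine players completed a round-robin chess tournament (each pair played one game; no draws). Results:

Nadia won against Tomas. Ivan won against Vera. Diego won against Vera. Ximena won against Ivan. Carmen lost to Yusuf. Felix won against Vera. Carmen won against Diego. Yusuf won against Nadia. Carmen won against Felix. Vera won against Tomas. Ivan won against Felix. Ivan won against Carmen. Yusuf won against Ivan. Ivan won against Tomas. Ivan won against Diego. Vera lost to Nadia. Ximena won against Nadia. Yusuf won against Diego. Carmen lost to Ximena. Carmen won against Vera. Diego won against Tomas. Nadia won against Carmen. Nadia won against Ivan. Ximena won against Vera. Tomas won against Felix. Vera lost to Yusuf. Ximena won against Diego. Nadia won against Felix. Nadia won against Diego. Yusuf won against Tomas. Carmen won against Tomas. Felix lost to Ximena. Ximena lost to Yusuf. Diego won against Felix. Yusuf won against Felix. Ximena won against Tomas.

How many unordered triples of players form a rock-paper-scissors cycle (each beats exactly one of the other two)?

1

Win totals: Ivan 5, Felix 1, Yusuf 8, Tomas 1, Carmen 4, Nadia 6, Vera 1, Diego 3, Ximena 7.
A player with w wins dominates both others in C(w,2) triples; summing gives 10 + 0 + 28 + 0 + 6 + 15 + 0 + 3 + 21 = 83 transitive triples.
Total triples C(9,3) = 84, so cyclic triples = 84 − 83 = 1.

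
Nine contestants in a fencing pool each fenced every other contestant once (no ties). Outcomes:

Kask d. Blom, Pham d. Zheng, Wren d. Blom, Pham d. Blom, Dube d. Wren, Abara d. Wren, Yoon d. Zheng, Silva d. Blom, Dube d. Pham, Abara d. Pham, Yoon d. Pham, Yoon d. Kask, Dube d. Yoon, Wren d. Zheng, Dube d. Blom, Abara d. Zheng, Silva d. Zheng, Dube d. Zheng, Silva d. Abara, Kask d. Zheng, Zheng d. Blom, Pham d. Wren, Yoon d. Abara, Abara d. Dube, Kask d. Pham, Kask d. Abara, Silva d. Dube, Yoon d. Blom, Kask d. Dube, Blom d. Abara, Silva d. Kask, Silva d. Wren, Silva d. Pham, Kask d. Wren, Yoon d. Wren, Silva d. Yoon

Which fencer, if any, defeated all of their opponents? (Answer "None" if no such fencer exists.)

Silva

Silva has 8 wins out of 8 opponents — a perfect record.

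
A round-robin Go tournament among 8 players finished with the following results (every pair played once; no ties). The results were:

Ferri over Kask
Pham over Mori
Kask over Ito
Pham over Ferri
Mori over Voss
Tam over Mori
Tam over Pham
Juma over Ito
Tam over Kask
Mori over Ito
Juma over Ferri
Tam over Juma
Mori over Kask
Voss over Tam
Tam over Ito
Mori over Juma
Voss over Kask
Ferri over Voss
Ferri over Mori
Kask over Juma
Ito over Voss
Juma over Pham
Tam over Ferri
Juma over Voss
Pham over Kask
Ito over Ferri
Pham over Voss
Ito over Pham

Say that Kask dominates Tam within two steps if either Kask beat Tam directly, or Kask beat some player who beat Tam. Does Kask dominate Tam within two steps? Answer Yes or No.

Kask did not beat Tam directly.
Kask beat Ito, Juma, but each of them lost to Tam. No two-step path.

No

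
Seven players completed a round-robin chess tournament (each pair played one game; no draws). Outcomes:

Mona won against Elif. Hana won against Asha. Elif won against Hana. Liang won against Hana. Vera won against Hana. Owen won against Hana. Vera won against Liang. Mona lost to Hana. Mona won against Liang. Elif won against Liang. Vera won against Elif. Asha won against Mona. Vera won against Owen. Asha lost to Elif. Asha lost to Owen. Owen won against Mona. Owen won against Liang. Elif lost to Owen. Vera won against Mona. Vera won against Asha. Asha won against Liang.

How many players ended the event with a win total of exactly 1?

Win totals: Hana 2, Vera 6, Elif 3, Mona 2, Liang 1, Asha 2, Owen 5.
Exactly 1: Liang — 1 player.

1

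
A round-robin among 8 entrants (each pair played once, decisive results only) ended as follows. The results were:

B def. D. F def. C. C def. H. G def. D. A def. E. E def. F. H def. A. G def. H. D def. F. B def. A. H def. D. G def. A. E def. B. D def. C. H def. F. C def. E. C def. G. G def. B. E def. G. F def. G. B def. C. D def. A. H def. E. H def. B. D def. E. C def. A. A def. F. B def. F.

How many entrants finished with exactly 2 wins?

2

Win totals: A 2, B 4, C 4, D 4, E 3, F 2, G 4, H 5.
Exactly 2: A, F — 2 entrants.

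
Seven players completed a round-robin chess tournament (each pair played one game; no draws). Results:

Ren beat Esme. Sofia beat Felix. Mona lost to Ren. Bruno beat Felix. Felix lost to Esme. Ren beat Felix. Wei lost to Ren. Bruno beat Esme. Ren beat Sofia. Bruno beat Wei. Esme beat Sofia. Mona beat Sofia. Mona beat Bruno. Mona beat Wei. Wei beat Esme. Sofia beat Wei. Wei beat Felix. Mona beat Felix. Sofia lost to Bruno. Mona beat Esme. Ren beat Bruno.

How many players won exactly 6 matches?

Win totals: Mona 5, Felix 0, Esme 2, Wei 2, Bruno 4, Sofia 2, Ren 6.
Exactly 6: Ren — 1 player.

1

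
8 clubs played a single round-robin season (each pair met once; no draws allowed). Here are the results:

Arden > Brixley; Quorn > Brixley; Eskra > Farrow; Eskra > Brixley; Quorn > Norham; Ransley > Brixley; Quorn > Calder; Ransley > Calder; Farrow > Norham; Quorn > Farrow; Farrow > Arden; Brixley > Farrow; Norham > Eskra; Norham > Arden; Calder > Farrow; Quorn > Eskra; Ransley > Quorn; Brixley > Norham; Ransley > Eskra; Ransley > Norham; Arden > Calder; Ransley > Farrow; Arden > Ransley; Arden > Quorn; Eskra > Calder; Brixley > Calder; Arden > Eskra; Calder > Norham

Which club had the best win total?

Ransley

Win totals: Quorn 5, Calder 2, Brixley 3, Eskra 3, Farrow 2, Ransley 6, Arden 5, Norham 2.
Ransley leads with 6 wins (next highest: 5).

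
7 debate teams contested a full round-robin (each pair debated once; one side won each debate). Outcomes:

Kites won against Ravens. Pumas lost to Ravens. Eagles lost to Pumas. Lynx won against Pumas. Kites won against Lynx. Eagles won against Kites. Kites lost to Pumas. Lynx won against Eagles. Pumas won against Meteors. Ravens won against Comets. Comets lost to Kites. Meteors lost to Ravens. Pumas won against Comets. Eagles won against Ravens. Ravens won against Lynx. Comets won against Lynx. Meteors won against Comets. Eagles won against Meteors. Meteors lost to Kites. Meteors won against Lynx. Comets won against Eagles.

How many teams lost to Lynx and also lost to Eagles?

0

Lynx beat: Eagles, Pumas.
Eagles beat: Meteors, Ravens, Kites.
No one was beaten by both.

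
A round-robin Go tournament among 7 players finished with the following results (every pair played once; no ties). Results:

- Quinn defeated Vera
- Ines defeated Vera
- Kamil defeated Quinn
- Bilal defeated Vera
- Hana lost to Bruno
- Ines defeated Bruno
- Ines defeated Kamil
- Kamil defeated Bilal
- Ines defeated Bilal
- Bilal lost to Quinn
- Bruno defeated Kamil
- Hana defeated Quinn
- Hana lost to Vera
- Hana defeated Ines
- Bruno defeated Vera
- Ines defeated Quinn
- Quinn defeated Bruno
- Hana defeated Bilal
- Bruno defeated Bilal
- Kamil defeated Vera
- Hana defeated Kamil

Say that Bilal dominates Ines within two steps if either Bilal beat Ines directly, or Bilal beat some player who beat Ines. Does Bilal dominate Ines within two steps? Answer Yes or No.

Bilal did not beat Ines directly.
Bilal beat Vera, but each of them lost to Ines. No two-step path.

No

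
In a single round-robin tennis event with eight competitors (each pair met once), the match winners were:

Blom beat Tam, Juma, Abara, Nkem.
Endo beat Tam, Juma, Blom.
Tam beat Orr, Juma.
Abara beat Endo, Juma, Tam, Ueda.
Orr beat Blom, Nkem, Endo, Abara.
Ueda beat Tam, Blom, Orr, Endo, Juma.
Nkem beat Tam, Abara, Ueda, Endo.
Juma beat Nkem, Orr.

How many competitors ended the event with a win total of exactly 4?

Win totals: Juma 2, Nkem 4, Endo 3, Tam 2, Orr 4, Ueda 5, Blom 4, Abara 4.
Exactly 4: Nkem, Orr, Blom, Abara — 4 competitors.

4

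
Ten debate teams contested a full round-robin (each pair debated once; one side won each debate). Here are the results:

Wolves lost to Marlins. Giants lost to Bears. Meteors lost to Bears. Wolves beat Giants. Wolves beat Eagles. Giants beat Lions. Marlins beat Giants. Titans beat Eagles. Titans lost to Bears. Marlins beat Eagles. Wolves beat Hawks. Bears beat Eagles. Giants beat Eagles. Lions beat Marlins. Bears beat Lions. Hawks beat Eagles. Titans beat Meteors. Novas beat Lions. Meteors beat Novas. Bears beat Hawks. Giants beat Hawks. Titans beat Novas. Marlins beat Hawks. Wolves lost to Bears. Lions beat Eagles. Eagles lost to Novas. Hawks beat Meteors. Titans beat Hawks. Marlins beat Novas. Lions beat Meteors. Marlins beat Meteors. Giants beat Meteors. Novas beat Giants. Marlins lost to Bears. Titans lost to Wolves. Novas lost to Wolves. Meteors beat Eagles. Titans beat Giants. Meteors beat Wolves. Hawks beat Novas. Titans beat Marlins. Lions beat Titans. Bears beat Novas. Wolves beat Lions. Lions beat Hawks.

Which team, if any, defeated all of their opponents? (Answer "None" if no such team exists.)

Bears has 9 wins out of 9 opponents — a perfect record.

Bears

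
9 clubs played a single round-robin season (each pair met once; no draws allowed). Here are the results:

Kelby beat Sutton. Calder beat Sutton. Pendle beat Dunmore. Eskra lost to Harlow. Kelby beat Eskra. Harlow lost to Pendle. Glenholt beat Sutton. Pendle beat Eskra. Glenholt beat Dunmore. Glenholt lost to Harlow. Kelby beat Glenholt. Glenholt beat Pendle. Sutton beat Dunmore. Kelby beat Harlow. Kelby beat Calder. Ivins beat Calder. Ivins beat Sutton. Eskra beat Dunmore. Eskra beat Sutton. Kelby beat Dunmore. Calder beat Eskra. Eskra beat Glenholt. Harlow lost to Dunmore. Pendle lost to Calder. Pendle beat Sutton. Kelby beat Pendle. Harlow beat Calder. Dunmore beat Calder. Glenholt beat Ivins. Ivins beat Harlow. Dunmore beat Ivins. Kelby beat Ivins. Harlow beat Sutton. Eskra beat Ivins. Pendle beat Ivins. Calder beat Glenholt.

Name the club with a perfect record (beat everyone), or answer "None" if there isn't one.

Kelby has 8 wins out of 8 opponents — a perfect record.

Kelby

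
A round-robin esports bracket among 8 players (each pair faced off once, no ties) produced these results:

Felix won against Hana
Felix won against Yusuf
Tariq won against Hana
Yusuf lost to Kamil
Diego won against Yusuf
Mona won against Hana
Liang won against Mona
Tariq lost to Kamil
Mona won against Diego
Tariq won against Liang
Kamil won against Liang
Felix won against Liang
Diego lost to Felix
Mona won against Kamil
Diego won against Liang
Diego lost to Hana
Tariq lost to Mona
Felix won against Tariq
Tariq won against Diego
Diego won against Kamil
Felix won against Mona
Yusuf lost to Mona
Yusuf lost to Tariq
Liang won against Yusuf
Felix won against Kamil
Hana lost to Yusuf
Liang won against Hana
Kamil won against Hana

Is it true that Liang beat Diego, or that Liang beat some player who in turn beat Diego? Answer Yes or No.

Yes

Liang did not beat Diego directly.
Liang beat Hana, Mona, Yusuf. Of those, Hana beat Diego.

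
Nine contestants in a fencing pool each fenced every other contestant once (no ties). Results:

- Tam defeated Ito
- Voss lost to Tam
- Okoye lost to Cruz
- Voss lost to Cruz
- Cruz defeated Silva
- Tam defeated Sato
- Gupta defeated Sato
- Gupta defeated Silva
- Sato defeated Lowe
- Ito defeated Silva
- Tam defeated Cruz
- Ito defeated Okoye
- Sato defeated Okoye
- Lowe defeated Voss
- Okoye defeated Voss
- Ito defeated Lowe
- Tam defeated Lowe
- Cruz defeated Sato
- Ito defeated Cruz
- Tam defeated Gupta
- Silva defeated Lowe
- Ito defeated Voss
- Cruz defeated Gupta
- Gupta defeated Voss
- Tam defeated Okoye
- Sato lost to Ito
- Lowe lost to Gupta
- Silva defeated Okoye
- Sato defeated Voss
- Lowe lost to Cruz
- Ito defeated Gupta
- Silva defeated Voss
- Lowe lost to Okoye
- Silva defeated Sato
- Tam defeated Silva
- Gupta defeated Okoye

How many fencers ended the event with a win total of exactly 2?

Win totals: Sato 3, Lowe 1, Ito 7, Silva 4, Cruz 6, Gupta 5, Voss 0, Tam 8, Okoye 2.
Exactly 2: Okoye — 1 fencer.

1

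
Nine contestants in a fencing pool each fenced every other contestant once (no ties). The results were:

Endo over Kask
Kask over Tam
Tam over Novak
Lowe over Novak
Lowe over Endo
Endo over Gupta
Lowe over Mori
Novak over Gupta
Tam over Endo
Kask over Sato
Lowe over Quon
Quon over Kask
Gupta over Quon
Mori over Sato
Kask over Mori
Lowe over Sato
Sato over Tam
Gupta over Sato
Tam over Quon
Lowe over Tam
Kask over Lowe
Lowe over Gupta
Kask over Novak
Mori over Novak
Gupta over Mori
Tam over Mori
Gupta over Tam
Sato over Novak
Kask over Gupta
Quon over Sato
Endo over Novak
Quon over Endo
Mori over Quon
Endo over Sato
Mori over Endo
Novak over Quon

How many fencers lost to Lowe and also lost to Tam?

4

Lowe beat: Sato, Novak, Quon, Tam, Endo, Mori, Gupta.
Tam beat: Novak, Quon, Endo, Mori.
Both beat: Novak, Quon, Endo, Mori — 4.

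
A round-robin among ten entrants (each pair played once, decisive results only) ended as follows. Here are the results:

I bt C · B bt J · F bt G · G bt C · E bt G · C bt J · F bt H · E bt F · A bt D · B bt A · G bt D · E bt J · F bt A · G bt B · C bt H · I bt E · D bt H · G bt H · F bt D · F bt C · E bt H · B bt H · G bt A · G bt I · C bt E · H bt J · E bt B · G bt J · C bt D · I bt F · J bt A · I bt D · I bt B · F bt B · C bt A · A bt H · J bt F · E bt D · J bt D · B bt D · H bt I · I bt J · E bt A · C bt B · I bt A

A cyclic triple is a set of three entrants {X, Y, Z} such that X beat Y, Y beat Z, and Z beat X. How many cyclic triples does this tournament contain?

Win totals: A 2, B 4, C 6, D 1, E 7, F 6, G 7, H 2, I 7, J 3.
An entrant with w wins dominates both others in C(w,2) triples; summing gives 1 + 6 + 15 + 0 + 21 + 15 + 21 + 1 + 21 + 3 = 104 transitive triples.
Total triples C(10,3) = 120, so cyclic triples = 120 − 104 = 16.

16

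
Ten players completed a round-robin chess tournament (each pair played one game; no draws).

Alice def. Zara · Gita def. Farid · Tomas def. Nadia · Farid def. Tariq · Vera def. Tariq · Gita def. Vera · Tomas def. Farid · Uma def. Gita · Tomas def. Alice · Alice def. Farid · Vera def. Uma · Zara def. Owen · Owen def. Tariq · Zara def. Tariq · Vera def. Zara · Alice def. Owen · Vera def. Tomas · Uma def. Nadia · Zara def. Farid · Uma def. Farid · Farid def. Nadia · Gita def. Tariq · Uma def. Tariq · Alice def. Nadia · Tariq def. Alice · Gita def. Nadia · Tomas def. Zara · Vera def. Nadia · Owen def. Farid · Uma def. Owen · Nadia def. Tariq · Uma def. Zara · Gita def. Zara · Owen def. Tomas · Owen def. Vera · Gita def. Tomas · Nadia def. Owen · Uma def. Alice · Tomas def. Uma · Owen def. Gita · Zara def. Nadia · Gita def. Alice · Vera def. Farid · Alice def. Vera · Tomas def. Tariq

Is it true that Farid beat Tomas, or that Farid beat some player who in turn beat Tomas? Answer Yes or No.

Farid did not beat Tomas directly.
Farid beat Nadia, Tariq, but each of them lost to Tomas. No two-step path.

No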